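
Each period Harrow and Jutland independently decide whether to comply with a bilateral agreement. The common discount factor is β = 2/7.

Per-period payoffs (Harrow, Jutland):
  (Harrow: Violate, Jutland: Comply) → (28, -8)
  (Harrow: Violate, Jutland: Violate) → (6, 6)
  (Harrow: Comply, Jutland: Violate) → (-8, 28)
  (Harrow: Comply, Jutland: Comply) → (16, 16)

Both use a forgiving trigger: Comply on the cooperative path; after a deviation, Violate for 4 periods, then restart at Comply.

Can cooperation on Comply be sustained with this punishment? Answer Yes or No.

Comparing payoff streams over the 5 periods until play realigns: cooperate → 16(1+β+…+β^4); deviate → 28 + 6(β+…+β^4).
Cooperation is sustained iff (16−6)(β+…+β^4) ≥ 28−16.
β+…+β^4 = 2/7·(1−(2/7)^4)/(1−2/7) = 0.3973, and (28−16)/(16−6) = 1.2000.
0.3973 < 1.2000, so cooperation is not sustainable.

No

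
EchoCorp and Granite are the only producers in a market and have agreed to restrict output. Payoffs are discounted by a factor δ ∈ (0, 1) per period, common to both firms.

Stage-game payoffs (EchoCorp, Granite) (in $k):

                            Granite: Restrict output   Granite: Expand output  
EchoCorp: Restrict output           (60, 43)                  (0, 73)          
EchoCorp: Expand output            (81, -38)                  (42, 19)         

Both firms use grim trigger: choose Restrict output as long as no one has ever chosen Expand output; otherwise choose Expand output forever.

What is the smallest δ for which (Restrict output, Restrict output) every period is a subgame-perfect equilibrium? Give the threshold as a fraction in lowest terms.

5/9

For EchoCorp: deviation gain 81−60 = 21, per-period punishment loss 60−42 = 18. IC gives δ ≥ 21/39 = 7/13.
For Granite: gain 30, loss 24 per period, so δ ≥ 30/54 = 5/9.
The tighter constraint is Granite's, so cooperation needs δ ≥ 5/9.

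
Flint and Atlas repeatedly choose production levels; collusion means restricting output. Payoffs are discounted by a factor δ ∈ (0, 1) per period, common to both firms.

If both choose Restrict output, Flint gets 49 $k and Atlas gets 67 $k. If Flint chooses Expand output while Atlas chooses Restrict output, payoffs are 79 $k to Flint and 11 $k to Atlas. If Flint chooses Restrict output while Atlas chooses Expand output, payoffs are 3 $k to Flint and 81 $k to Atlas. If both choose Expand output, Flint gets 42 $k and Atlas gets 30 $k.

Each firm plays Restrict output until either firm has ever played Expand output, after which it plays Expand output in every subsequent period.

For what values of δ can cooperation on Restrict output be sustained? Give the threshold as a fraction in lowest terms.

Flint: cooperation gives 49 each period; deviation gives 79 once then 42 forever.
  49/(1−δ) ≥ 79 + 42δ/(1−δ) ⇒ δ ≥ 30/37.
Atlas: cooperation gives 67 each period; deviation gives 81 once then 30 forever.
  δ ≥ 14/51.
Both must hold, so the binding constraint is Flint's: δ ≥ 30/37.

30/37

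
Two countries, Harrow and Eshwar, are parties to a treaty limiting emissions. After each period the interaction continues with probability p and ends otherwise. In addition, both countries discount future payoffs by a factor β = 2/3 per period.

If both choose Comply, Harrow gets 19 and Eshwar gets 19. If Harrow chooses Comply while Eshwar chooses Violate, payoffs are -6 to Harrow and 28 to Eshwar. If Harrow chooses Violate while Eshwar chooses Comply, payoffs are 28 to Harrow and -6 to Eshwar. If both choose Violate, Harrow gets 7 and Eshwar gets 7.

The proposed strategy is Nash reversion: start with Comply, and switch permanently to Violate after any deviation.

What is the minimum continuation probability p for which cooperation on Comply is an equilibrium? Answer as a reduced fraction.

9/14

Expected continuation weight on next period's payoff is β·p = 2/3·p, which plays the role of the discount factor.
Cooperation requires 2/3·p ≥ (28−19)/(28−7) = 3/7, hence p ≥ 9/14.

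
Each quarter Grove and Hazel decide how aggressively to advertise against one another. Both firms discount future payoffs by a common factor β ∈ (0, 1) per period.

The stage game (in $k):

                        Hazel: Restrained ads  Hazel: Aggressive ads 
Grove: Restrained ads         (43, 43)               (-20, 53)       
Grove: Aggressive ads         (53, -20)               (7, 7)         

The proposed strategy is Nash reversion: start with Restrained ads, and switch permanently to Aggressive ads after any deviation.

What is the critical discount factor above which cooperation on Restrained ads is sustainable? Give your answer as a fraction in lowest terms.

43/(1−β) ≥ 53 + 7β/(1−β)
43 ≥ 53 − 46β
β ≥ 10/46 = 5/23.

5/23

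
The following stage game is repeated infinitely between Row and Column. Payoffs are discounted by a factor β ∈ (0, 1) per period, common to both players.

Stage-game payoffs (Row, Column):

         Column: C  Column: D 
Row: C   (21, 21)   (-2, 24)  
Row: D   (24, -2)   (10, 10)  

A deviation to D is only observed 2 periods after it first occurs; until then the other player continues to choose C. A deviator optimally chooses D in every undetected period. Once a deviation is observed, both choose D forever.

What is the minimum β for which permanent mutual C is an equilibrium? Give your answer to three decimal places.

Deviating for the 2 undetected periods gains 24−21 = 3 per period over cooperation, then loses 21−10 = 11 per period forever once punishment starts.
Gain: 3(1 + β + … + β^1); loss: 11·β^2/(1−β).
No profitable deviation ⇔ 3(1−β^2) ≤ 11·β^2, i.e. β^2 ≥ 3/(3+11) = 3/14.
Hence β ≥ (3/14)^(1/2) ≈ 0.463.

0.463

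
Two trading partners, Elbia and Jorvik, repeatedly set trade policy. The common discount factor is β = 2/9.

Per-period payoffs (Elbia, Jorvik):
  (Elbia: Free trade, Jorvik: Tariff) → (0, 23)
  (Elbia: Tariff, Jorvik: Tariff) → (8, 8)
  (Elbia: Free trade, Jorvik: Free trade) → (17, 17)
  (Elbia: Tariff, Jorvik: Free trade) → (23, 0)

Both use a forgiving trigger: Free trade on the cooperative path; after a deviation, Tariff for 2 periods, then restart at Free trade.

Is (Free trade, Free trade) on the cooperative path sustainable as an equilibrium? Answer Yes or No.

No

Comparing payoff streams over the 3 periods until play realigns: cooperate → 17(1+β+…+β^2); deviate → 23 + 8(β+…+β^2).
Cooperation is sustained iff (17−8)(β+…+β^2) ≥ 23−17.
β+…+β^2 = 2/9·(1−(2/9)^2)/(1−2/9) = 0.2716, and (23−17)/(17−8) = 0.6667.
0.2716 < 0.6667, so cooperation is not sustainable.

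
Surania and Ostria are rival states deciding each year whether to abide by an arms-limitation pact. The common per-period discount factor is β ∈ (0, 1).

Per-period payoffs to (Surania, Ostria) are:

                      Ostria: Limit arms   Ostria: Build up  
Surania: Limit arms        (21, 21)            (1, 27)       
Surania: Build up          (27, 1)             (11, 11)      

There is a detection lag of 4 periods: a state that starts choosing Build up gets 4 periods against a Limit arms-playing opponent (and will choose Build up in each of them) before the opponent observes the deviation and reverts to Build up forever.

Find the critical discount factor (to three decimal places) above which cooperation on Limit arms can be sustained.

0.783

A deviator earns 27 for 4 periods, then 11 forever; cooperating earns 21 forever. Multiplying the IC by (1−β):
21 ≥ 27(1−β^4) + 11β^4, so 16·β^4 ≥ 6 and β^4 ≥ 3/8.
β ≥ (3/8)^(1/4) ≈ 0.783.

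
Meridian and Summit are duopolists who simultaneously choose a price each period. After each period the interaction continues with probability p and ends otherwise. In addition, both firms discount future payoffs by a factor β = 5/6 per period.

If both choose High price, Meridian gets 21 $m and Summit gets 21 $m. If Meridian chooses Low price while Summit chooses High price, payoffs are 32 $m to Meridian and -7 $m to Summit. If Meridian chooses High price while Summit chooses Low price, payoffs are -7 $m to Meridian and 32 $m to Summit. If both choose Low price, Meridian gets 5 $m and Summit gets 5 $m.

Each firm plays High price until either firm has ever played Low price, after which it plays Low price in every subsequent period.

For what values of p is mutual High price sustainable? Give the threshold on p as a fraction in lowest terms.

With continuation probability p and discount β, the effective per-period discount factor is βp.
Grim-trigger IC: βp ≥ (32−21)/(32−5) = 11/27.
So p ≥ (11/27)/(5/6) = 22/45.

22/45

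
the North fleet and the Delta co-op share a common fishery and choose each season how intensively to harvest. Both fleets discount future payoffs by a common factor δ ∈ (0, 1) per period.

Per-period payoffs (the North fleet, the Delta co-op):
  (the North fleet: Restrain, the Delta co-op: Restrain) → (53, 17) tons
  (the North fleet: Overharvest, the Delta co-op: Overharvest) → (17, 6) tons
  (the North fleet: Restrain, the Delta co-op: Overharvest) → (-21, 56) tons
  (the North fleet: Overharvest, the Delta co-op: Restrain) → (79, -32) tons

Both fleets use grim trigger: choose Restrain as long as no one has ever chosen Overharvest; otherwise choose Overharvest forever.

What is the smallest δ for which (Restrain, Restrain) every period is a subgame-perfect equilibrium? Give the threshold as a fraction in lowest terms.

39/50

the North fleet's threshold: (79−53)/(79−17) = 13/31.
the Delta co-op's threshold: (56−17)/(56−6) = 39/50.
13/31 < 39/50, so the Delta co-op binds and δ* = 39/50.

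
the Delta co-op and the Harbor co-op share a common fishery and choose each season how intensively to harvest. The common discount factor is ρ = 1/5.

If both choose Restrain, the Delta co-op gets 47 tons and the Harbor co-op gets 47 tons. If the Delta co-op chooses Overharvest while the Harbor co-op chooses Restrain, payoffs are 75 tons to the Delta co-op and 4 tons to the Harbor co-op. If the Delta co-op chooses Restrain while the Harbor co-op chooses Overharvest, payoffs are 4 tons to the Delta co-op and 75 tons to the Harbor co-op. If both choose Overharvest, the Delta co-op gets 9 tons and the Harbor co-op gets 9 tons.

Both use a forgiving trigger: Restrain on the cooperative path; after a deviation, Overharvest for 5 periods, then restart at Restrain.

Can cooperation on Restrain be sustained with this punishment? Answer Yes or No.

Comparing payoff streams over the 6 periods until play realigns: cooperate → 47(1+ρ+…+ρ^5); deviate → 75 + 9(ρ+…+ρ^5).
Cooperation is sustained iff (47−9)(ρ+…+ρ^5) ≥ 75−47.
ρ+…+ρ^5 = 1/5·(1−(1/5)^5)/(1−1/5) = 0.2499, and (75−47)/(47−9) = 0.7368.
0.2499 < 0.7368, so cooperation is not sustainable.

No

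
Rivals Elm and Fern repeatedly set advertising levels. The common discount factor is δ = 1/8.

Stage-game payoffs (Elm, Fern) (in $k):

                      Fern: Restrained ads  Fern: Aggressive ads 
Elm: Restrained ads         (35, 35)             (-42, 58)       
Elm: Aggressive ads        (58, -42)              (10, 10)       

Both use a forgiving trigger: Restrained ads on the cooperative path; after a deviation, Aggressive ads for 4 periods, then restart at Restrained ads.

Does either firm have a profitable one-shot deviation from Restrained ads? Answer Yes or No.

Yes

Comparing payoff streams over the 5 periods until play realigns: cooperate → 35(1+δ+…+δ^4); deviate → 58 + 10(δ+…+δ^4).
Cooperation is sustained iff (35−10)(δ+…+δ^4) ≥ 58−35.
δ+…+δ^4 = 1/8·(1−(1/8)^4)/(1−1/8) = 0.1428, and (58−35)/(35−10) = 0.9200.
0.1428 < 0.9200, so cooperation is not sustainable.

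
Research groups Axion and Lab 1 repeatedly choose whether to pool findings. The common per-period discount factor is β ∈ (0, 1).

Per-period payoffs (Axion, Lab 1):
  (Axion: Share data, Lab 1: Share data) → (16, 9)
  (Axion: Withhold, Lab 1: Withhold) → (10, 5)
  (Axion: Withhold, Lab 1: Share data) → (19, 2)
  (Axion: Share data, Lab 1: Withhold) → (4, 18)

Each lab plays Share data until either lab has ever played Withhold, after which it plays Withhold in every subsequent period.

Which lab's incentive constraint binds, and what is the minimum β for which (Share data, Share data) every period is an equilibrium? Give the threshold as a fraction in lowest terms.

Lab 1; β ≥ 9/13

Axion: cooperation gives 16 each period; deviation gives 19 once then 10 forever.
  16/(1−β) ≥ 19 + 10β/(1−β) ⇒ β ≥ 3/9 = 1/3.
Lab 1: cooperation gives 9 each period; deviation gives 18 once then 5 forever.
  β ≥ 9/13.
Both must hold, so the binding constraint is Lab 1's: β ≥ 9/13.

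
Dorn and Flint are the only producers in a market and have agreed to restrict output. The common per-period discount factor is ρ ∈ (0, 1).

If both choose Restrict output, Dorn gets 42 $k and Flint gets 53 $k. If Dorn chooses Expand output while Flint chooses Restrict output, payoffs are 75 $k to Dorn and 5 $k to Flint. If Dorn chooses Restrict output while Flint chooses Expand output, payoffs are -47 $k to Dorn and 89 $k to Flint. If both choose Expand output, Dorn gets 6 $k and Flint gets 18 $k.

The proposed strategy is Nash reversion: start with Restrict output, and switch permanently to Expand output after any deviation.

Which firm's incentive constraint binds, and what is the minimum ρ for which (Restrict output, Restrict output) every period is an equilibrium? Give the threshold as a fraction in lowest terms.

Dorn: cooperation gives 42 each period; deviation gives 75 once then 6 forever.
  42/(1−ρ) ≥ 75 + 6ρ/(1−ρ) ⇒ ρ ≥ 33/69 = 11/23.
Flint: cooperation gives 53 each period; deviation gives 89 once then 18 forever.
  ρ ≥ 36/71.
Both must hold, so the binding constraint is Flint's: ρ ≥ 36/71.

Flint; ρ ≥ 36/71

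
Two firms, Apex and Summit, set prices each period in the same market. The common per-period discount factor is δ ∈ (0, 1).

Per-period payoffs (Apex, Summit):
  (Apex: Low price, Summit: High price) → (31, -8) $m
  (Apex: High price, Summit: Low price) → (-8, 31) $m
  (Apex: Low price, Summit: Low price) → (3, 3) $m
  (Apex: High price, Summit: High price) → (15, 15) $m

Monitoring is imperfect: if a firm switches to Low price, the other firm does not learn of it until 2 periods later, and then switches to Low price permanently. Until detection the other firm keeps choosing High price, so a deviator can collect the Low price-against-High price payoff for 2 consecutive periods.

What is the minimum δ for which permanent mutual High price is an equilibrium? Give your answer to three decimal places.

0.756

A deviator earns 31 for 2 periods, then 3 forever; cooperating earns 15 forever. Multiplying the IC by (1−δ):
15 ≥ 31(1−δ^2) + 3δ^2, so 28·δ^2 ≥ 16 and δ^2 ≥ 4/7.
δ ≥ (4/7)^(1/2) ≈ 0.756.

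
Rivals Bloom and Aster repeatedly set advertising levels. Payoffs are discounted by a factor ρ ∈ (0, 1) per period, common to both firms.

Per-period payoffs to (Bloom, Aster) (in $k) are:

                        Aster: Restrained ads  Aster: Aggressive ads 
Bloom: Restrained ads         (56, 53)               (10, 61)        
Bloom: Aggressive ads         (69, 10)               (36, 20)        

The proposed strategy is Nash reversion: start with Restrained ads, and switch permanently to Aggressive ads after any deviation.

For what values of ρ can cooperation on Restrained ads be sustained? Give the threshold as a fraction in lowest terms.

13/33

Bloom's threshold: (69−56)/(69−36) = 13/33.
Aster's threshold: (61−53)/(61−20) = 8/41.
13/33 > 8/41, so Bloom binds and ρ* = 13/33.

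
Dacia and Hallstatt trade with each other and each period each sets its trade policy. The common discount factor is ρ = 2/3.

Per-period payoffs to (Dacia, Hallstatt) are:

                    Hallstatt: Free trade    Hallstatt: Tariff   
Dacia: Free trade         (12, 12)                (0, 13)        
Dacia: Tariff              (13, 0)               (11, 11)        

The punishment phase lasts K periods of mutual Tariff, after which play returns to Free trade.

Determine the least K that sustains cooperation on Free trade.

IC: ρ(1−ρ^K)/(1−ρ) ≥ (13−12)/(12−11) = 1.
With ρ = 2/3: need 1 − ρ^K ≥ 1·(1−2/3)/(2/3), i.e. ρ^K ≤ 0.5000.
Since (2/3)^1 = 0.6667 and (2/3)^2 = 0.4444, the smallest such K is 2.

2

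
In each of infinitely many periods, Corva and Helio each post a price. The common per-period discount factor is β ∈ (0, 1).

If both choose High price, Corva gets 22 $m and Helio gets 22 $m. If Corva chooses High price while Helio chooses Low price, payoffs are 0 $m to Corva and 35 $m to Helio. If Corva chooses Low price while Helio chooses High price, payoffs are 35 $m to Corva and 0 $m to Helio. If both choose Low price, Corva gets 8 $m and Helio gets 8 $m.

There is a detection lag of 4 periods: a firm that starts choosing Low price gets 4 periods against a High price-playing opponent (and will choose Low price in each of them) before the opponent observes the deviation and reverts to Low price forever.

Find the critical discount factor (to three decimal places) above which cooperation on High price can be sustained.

The best deviation is to choose Low price for all 4 undetected periods, earning 35 each, then 8 forever once detected.
Deviation value: 35(1−β^4)/(1−β) + 8β^4/(1−β); cooperation value: 22/(1−β).
IC: 22 ≥ 35(1−β^4) + 8β^4 = 35 − 27β^4.
So β^4 ≥ 13/27, giving β ≥ (13/27)^(1/4) ≈ 0.833.

0.833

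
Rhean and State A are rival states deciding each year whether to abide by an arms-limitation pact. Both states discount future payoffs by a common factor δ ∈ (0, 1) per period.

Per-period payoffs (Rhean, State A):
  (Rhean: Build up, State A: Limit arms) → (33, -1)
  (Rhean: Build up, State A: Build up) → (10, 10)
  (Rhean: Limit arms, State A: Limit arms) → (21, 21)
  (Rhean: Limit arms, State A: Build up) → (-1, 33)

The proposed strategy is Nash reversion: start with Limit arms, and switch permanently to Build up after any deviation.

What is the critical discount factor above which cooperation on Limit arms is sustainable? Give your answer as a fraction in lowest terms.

Cooperation forever yields 21 each period: 21/(1−δ).
Deviating yields 33 once, then 10 forever: 33 + 10δ/(1−δ).
No profitable deviation requires 21/(1−δ) ≥ 33 + 10δ/(1−δ).
Multiplying by (1−δ): 21 ≥ 33(1−δ) + 10δ = 33 − 23δ.
So 23δ ≥ 12, i.e. δ ≥ 12/23.

12/23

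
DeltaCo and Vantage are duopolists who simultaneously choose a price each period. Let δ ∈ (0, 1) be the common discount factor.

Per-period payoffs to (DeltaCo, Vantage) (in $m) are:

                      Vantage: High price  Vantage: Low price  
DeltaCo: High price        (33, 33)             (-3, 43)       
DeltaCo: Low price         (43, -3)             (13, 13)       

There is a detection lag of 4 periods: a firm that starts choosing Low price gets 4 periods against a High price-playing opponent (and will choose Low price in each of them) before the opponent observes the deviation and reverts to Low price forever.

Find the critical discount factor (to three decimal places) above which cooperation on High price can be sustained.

0.760

A deviator earns 43 for 4 periods, then 13 forever; cooperating earns 33 forever. Multiplying the IC by (1−δ):
33 ≥ 43(1−δ^4) + 13δ^4, so 30·δ^4 ≥ 10 and δ^4 ≥ 1/3.
δ ≥ (1/3)^(1/4) ≈ 0.760.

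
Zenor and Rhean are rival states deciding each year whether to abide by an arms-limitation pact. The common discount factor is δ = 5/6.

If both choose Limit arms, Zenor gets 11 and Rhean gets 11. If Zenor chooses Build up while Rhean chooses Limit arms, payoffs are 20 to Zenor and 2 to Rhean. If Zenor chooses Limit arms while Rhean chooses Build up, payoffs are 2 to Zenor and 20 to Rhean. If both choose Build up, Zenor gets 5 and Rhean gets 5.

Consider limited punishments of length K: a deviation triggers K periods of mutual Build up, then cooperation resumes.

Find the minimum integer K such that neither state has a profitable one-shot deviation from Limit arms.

IC: δ(1−δ^K)/(1−δ) ≥ (20−11)/(11−5) = 3/2.
With δ = 5/6: need 1 − δ^K ≥ 3/2·(1−5/6)/(5/6), i.e. δ^K ≤ 0.7000.
Since (5/6)^1 = 0.8333 and (5/6)^2 = 0.6944, the smallest such K is 2.

2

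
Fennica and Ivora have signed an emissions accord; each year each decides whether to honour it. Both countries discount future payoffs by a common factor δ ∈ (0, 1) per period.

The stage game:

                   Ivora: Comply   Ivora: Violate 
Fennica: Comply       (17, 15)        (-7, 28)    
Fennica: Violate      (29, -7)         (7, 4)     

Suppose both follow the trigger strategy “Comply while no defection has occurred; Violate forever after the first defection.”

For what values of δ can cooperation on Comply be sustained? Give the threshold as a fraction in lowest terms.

Fennica's threshold: (29−17)/(29−7) = 6/11.
Ivora's threshold: (28−15)/(28−4) = 13/24.
6/11 > 13/24, so Fennica binds and δ* = 6/11.

6/11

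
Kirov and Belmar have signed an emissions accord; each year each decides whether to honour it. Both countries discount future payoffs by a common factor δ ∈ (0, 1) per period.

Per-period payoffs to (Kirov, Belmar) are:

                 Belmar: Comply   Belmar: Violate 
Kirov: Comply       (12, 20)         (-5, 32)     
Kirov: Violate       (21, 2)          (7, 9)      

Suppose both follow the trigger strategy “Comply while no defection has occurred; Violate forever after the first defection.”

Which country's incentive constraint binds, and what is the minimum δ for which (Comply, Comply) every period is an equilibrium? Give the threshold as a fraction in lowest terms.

Kirov; δ ≥ 9/14

Kirov: cooperation gives 12 each period; deviation gives 21 once then 7 forever.
  12/(1−δ) ≥ 21 + 7δ/(1−δ) ⇒ δ ≥ 9/14.
Belmar: cooperation gives 20 each period; deviation gives 32 once then 9 forever.
  δ ≥ 12/23.
Both must hold, so the binding constraint is Kirov's: δ ≥ 9/14.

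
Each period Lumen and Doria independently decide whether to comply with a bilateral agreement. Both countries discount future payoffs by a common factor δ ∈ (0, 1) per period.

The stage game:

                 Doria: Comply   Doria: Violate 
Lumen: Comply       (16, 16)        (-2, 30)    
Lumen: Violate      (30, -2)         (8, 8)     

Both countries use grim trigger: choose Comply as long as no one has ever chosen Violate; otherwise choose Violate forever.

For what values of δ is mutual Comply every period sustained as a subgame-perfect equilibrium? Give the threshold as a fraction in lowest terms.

7/11

Cooperation forever yields 16 each period: 16/(1−δ).
Deviating yields 30 once, then 8 forever: 30 + 8δ/(1−δ).
No profitable deviation requires 16/(1−δ) ≥ 30 + 8δ/(1−δ).
Multiplying by (1−δ): 16 ≥ 30(1−δ) + 8δ = 30 − 22δ.
So 22δ ≥ 14, i.e. δ ≥ 14/22 = 7/11.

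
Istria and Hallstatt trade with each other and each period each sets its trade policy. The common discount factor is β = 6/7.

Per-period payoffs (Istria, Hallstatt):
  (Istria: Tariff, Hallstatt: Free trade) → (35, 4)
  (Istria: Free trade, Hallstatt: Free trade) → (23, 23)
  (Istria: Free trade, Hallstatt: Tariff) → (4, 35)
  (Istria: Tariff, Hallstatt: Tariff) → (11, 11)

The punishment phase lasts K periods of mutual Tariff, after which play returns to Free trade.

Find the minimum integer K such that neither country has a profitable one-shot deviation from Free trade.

2

IC: β(1−β^K)/(1−β) ≥ (35−23)/(23−11) = 1.
With β = 6/7: need 1 − β^K ≥ 1·(1−6/7)/(6/7), i.e. β^K ≤ 0.8333.
Since (6/7)^1 = 0.8571 and (6/7)^2 = 0.7347, the smallest such K is 2.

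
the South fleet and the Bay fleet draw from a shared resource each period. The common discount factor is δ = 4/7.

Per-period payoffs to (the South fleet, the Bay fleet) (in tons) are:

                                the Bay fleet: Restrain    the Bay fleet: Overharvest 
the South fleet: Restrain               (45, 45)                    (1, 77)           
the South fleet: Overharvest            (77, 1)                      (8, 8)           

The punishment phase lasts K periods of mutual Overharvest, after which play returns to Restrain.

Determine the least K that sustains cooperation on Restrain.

IC: δ(1−δ^K)/(1−δ) ≥ (77−45)/(45−8) = 32/37.
With δ = 4/7: need 1 − δ^K ≥ 32/37·(1−4/7)/(4/7), i.e. δ^K ≤ 0.3514.
Since (4/7)^1 = 0.5714 and (4/7)^2 = 0.3265, the smallest such K is 2.

2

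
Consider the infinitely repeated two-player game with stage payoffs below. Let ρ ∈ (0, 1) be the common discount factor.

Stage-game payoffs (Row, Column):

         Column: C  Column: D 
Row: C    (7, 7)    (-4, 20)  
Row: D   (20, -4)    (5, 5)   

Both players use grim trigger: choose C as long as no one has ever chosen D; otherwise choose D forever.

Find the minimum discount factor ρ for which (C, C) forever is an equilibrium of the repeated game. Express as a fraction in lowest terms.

Under grim trigger the critical discount factor is (T−C)/(T−P) with T = 20, C = 7, P = 5.
ρ* = (20−7)/(20−5) = 13/15.

13/15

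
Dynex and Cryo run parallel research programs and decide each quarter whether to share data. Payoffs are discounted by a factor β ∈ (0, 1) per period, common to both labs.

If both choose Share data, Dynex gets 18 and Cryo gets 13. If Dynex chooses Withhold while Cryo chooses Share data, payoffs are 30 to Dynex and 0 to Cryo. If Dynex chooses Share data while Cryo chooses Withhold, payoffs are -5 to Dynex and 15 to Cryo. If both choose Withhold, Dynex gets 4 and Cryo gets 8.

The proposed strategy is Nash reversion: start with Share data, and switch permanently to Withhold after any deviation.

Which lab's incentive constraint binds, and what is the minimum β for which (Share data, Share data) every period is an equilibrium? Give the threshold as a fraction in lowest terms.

Dynex: cooperation gives 18 each period; deviation gives 30 once then 4 forever.
  18/(1−β) ≥ 30 + 4β/(1−β) ⇒ β ≥ 12/26 = 6/13.
Cryo: cooperation gives 13 each period; deviation gives 15 once then 8 forever.
  β ≥ 2/7.
Both must hold, so the binding constraint is Dynex's: β ≥ 6/13.

Dynex; β ≥ 6/13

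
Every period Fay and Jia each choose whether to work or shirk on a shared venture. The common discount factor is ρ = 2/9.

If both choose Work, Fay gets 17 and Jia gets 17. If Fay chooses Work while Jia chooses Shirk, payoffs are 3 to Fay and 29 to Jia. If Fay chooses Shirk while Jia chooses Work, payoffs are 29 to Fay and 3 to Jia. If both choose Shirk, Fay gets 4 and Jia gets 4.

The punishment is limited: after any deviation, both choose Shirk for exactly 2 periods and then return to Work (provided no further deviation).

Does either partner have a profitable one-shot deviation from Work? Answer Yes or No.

Yes

A one-shot deviation gives 29 now, then 4 for 2 periods, then back to 17.
Gain from deviating: (29−17) today; loss: (17−4) in each of the next 2 periods.
No-deviation condition: (17−4)(ρ+…+ρ^2) ≥ 29−17, i.e. ρ+…+ρ^2 ≥ 12/13.
At ρ = 2/9: ρ+…+ρ^2 = 0.2716 < 0.9231.
So cooperation is not sustainable.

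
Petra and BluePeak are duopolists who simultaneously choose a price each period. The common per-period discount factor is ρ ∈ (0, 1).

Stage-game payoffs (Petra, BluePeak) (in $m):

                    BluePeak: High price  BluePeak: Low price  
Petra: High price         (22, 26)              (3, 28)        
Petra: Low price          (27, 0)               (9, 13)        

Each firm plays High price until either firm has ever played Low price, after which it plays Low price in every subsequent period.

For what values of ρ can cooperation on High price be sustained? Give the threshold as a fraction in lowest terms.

5/18

For Petra: deviation gain 27−22 = 5, per-period punishment loss 22−9 = 13. IC gives ρ ≥ 5/18.
For BluePeak: gain 2, loss 13 per period, so ρ ≥ 2/15.
The tighter constraint is Petra's, so cooperation needs ρ ≥ 5/18.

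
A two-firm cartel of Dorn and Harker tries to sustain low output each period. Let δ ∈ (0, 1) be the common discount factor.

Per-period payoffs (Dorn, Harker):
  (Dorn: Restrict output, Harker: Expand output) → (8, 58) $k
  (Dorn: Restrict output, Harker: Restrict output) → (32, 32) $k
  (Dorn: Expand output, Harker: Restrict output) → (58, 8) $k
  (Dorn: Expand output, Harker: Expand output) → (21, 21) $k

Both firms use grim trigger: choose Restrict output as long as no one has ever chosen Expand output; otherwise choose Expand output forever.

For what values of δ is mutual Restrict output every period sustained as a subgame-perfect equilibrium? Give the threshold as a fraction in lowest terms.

26/37

Cooperation forever yields 32 each period: 32/(1−δ).
Deviating yields 58 once, then 21 forever: 58 + 21δ/(1−δ).
No profitable deviation requires 32/(1−δ) ≥ 58 + 21δ/(1−δ).
Multiplying by (1−δ): 32 ≥ 58(1−δ) + 21δ = 58 − 37δ.
So 37δ ≥ 26, i.e. δ ≥ 26/37.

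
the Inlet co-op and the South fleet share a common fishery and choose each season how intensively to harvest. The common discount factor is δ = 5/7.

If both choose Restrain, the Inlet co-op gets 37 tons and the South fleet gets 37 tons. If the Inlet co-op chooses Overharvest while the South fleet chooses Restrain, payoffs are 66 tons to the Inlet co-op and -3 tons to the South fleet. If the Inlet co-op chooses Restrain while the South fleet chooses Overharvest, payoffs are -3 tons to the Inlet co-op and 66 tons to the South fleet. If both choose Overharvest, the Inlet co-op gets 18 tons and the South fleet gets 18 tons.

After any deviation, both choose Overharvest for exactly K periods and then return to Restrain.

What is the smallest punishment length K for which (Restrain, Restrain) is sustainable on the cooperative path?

3

Need Σ_{k=1}^{K} δ^k ≥ (66−37)/(37−18) = 1.5263 at δ = 5/7.
At K = 2 the sum is 1.2245 < 1.5263; at K = 3 it is 1.5889 ≥ 1.5263.
So the minimum punishment length is K = 3.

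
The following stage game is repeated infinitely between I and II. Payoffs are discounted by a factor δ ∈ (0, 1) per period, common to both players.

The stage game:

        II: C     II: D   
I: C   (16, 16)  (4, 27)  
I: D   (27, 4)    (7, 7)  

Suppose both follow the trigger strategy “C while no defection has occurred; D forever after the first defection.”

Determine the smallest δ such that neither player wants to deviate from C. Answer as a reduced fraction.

11/20

16/(1−δ) ≥ 27 + 7δ/(1−δ)
16 ≥ 27 − 20δ
δ ≥ 11/20.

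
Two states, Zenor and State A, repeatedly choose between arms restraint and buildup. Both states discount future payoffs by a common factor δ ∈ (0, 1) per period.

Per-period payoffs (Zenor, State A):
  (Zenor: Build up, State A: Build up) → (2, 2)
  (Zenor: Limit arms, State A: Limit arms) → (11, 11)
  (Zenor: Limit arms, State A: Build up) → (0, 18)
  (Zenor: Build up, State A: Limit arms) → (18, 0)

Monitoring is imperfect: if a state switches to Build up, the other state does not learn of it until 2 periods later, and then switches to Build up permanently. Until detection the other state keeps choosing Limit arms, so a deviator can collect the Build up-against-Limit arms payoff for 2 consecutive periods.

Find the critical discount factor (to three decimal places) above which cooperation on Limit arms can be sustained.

A deviator earns 18 for 2 periods, then 2 forever; cooperating earns 11 forever. Multiplying the IC by (1−δ):
11 ≥ 18(1−δ^2) + 2δ^2, so 16·δ^2 ≥ 7 and δ^2 ≥ 7/16.
δ ≥ (7/16)^(1/2) ≈ 0.661.

0.661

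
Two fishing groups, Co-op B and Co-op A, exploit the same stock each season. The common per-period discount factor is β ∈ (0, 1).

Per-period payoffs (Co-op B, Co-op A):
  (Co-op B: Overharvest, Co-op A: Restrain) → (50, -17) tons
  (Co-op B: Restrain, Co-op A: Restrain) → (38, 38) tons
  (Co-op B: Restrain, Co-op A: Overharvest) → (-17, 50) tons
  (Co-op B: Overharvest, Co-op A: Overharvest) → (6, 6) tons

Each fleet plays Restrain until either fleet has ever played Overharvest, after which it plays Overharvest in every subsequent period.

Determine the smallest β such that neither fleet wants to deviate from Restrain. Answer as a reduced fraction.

3/11

38/(1−β) ≥ 50 + 6β/(1−β)
38 ≥ 50 − 44β
β ≥ 12/44 = 3/11.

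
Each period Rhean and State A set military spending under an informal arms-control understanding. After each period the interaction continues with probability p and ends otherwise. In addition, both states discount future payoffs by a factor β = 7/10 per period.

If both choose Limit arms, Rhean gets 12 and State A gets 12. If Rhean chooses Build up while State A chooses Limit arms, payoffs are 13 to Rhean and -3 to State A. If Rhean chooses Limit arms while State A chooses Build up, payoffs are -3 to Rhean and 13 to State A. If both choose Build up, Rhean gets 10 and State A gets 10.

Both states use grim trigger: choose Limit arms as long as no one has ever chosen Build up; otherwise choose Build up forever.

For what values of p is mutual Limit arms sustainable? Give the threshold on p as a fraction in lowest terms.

10/21

Expected continuation weight on next period's payoff is β·p = 7/10·p, which plays the role of the discount factor.
Cooperation requires 7/10·p ≥ (13−12)/(13−10) = 1/3, hence p ≥ 10/21.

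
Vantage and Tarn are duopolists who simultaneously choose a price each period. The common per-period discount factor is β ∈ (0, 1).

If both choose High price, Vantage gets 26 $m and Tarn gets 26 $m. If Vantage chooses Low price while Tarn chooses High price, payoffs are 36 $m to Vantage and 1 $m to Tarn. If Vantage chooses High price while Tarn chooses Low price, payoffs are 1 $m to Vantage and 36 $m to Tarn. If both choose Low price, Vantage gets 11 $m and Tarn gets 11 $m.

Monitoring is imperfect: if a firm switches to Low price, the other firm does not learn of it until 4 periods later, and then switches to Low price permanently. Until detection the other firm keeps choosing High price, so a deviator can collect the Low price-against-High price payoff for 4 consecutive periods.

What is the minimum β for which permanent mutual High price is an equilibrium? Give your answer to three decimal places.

0.795

Deviating for the 4 undetected periods gains 36−26 = 10 per period over cooperation, then loses 26−11 = 15 per period forever once punishment starts.
Gain: 10(1 + β + … + β^3); loss: 15·β^4/(1−β).
No profitable deviation ⇔ 10(1−β^4) ≤ 15·β^4, i.e. β^4 ≥ 10/(10+15) = 2/5.
Hence β ≥ (2/5)^(1/4) ≈ 0.795.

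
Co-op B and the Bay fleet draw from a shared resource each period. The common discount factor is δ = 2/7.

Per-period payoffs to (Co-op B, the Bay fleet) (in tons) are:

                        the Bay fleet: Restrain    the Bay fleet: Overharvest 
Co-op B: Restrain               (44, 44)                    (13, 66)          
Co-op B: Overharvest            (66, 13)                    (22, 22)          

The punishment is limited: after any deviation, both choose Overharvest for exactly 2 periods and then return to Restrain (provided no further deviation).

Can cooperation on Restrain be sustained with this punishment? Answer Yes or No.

No

Comparing payoff streams over the 3 periods until play realigns: cooperate → 44(1+δ+…+δ^2); deviate → 66 + 22(δ+…+δ^2).
Cooperation is sustained iff (44−22)(δ+…+δ^2) ≥ 66−44.
δ+…+δ^2 = 2/7·(1−(2/7)^2)/(1−2/7) = 0.3673, and (66−44)/(44−22) = 1.0000.
0.3673 < 1.0000, so cooperation is not sustainable.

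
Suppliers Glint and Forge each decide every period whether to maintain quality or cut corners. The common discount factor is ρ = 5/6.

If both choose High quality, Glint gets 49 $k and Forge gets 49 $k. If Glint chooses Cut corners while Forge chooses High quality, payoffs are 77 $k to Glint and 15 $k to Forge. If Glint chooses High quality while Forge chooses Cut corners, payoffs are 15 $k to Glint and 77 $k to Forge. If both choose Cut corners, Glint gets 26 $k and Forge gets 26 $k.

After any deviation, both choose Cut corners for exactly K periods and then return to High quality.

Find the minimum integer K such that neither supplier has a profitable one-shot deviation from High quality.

Need Σ_{k=1}^{K} ρ^k ≥ (77−49)/(49−26) = 1.2174 at ρ = 5/6.
At K = 1 the sum is 0.8333 < 1.2174; at K = 2 it is 1.5278 ≥ 1.2174.
So the minimum punishment length is K = 2.

2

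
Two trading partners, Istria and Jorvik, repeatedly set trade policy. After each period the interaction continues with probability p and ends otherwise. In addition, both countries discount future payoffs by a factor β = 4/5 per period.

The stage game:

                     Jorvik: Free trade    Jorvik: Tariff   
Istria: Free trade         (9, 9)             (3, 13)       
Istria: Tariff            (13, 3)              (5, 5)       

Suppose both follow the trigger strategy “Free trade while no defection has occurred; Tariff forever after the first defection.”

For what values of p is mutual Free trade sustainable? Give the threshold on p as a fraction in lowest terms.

5/8

Expected continuation weight on next period's payoff is β·p = 4/5·p, which plays the role of the discount factor.
Cooperation requires 4/5·p ≥ (13−9)/(13−5) = 1/2, hence p ≥ 5/8.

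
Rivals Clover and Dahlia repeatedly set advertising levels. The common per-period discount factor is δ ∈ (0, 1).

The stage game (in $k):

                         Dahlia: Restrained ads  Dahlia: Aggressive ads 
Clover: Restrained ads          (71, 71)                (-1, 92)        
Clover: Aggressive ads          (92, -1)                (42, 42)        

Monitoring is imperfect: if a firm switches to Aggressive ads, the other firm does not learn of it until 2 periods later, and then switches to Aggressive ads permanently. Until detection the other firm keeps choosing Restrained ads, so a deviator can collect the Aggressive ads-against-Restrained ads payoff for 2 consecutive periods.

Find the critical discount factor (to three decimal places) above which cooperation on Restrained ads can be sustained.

A deviator earns 92 for 2 periods, then 42 forever; cooperating earns 71 forever. Multiplying the IC by (1−δ):
71 ≥ 92(1−δ^2) + 42δ^2, so 50·δ^2 ≥ 21 and δ^2 ≥ 21/50.
δ ≥ (21/50)^(1/2) ≈ 0.648.

0.648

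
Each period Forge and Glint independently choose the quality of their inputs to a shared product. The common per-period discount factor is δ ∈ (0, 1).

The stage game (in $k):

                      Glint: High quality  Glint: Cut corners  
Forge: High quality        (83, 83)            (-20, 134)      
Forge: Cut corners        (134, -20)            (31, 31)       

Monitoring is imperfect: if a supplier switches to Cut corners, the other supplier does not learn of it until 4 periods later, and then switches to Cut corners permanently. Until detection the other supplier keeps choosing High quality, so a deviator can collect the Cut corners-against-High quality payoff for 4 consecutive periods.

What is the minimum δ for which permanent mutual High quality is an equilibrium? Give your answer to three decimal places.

0.839

The best deviation is to choose Cut corners for all 4 undetected periods, earning 134 each, then 31 forever once detected.
Deviation value: 134(1−δ^4)/(1−δ) + 31δ^4/(1−δ); cooperation value: 83/(1−δ).
IC: 83 ≥ 134(1−δ^4) + 31δ^4 = 134 − 103δ^4.
So δ^4 ≥ 51/103, giving δ ≥ (51/103)^(1/4) ≈ 0.839.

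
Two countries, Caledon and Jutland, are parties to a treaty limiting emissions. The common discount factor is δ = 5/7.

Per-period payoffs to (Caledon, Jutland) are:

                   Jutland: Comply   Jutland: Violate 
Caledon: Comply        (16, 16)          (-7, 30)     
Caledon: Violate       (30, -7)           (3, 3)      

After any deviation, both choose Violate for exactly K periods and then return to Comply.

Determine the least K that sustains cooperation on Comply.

No profitable deviation requires (16−3)(δ+…+δ^K) ≥ 30−16, i.e. δ+…+δ^K ≥ 14/13 ≈ 1.0769.
With δ = 5/7, the partial sums are K=1: 0.7143, K=2: 1.2245.
K = 2 is the first length at which the sum reaches 1.0769.

2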